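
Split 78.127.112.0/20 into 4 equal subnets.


New prefix = 20 + 2 = 22
Each subnet has 1024 addresses
  78.127.112.0/22
  78.127.116.0/22
  78.127.120.0/22
  78.127.124.0/22
Subnets: 78.127.112.0/22, 78.127.116.0/22, 78.127.120.0/22, 78.127.124.0/22


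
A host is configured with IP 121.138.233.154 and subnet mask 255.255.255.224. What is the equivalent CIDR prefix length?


Binary: 11111111.11111111.11111111.11100000
Count leading 1s
Prefix: /27


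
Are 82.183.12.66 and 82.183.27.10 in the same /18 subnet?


Mask: 255.255.192.0
82.183.12.66 AND mask = 82.183.0.0
82.183.27.10 AND mask = 82.183.0.0
Yes, same subnet (82.183.0.0)


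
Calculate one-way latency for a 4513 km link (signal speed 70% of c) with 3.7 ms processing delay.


Speed = 0.7 * 3e5 km/s = 210000 km/s
Propagation delay = 4513 / 210000 = 0.0215 s = 21.4905 ms
Processing delay = 3.7 ms
Total one-way latency = 25.1905 ms


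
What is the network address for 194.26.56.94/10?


IP:   11000010.00011010.00111000.01011110
Mask: 11111111.11000000.00000000.00000000
AND operation:
Net:  11000010.00000000.00000000.00000000
Network: 194.0.0.0/10


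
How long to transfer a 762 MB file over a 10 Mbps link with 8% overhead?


Effective throughput = 10 * (1 - 8/100) = 9.2 Mbps
File size in Mb = 762 * 8 = 6096 Mb
Time = 6096 / 9.2
Time = 662.6087 seconds


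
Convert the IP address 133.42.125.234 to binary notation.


133 = 10000101
42 = 00101010
125 = 01111101
234 = 11101010
Binary: 10000101.00101010.01111101.11101010


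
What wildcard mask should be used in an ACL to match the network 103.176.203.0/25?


Subnet mask: 255.255.255.128
Wildcard = 255.255.255.255 - subnet mask
255 - 255 = 0
255 - 255 = 0
255 - 255 = 0
255 - 128 = 127
Wildcard: 0.0.0.127


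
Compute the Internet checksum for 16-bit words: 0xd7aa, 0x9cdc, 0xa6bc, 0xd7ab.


Sum all words (with carry folding):
+ 0xd7aa = 0xd7aa
+ 0x9cdc = 0x7487
+ 0xa6bc = 0x1b44
+ 0xd7ab = 0xf2ef
One's complement: ~0xf2ef
Checksum = 0x0d10


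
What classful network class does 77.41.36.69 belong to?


First octet: 77
Binary: 01001101
0xxxxxxx -> Class A (1-126)
Class A, default mask 255.0.0.0 (/8)


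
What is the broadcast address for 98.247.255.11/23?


Network: 98.247.254.0/23
Host bits = 9
Set all host bits to 1:
Broadcast: 98.247.255.255


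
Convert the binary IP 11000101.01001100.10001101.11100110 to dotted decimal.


11000101 = 197
01001100 = 76
10001101 = 141
11100110 = 230
IP: 197.76.141.230


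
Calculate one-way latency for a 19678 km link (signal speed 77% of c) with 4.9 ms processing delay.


Speed = 0.77 * 3e5 km/s = 231000 km/s
Propagation delay = 19678 / 231000 = 0.0852 s = 85.1861 ms
Processing delay = 4.9 ms
Total one-way latency = 90.0861 ms


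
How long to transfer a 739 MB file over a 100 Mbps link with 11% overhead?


Effective throughput = 100 * (1 - 11/100) = 89 Mbps
File size in Mb = 739 * 8 = 5912 Mb
Time = 5912 / 89
Time = 66.427 seconds


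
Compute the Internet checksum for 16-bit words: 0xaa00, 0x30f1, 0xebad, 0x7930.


Sum all words (with carry folding):
+ 0xaa00 = 0xaa00
+ 0x30f1 = 0xdaf1
+ 0xebad = 0xc69f
+ 0x7930 = 0x3fd0
One's complement: ~0x3fd0
Checksum = 0xc02f


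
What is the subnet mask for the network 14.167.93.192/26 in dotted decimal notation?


/26 means 26 network bits, 6 host bits
Binary: 11111111111111111111111111000000
Mask: 255.255.255.192


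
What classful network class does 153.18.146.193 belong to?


First octet: 153
Binary: 10011001
10xxxxxx -> Class B (128-191)
Class B, default mask 255.255.0.0 (/16)


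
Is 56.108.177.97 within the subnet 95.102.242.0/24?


Subnet network: 95.102.242.0
Test IP AND mask: 56.108.177.0
No, 56.108.177.97 is not in 95.102.242.0/24


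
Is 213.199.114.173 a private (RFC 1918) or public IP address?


RFC 1918 private ranges:
  10.0.0.0/8 (10.0.0.0 - 10.255.255.255)
  172.16.0.0/12 (172.16.0.0 - 172.31.255.255)
  192.168.0.0/16 (192.168.0.0 - 192.168.255.255)
Public (not in any RFC 1918 range)


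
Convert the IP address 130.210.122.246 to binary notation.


130 = 10000010
210 = 11010010
122 = 01111010
246 = 11110110
Binary: 10000010.11010010.01111010.11110110


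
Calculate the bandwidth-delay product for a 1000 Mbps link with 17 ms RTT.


BDP = bandwidth * RTT
= 1000 Mbps * 17 ms
= 1000 * 1e6 * 17 / 1000 bits
= 17000000 bits
= 2125000 bytes
= 2075.1953 KB
BDP = 17000000 bits (2125000 bytes)


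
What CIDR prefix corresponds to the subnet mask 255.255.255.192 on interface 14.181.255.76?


Binary: 11111111.11111111.11111111.11000000
Count leading 1s
Prefix: /26


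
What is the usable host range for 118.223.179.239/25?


Network: 118.223.179.128
Broadcast: 118.223.179.255
First usable = network + 1
Last usable = broadcast - 1
Range: 118.223.179.129 to 118.223.179.254


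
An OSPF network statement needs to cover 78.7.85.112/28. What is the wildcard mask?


Subnet mask: 255.255.255.240
Wildcard = 255.255.255.255 - subnet mask
255 - 255 = 0
255 - 255 = 0
255 - 255 = 0
255 - 240 = 15
Wildcard: 0.0.0.15


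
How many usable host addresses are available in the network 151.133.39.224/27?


Host bits = 32 - 27 = 5
Total addresses = 2^5 = 32
Usable = total - 2 (network and broadcast)
Usable hosts: 30


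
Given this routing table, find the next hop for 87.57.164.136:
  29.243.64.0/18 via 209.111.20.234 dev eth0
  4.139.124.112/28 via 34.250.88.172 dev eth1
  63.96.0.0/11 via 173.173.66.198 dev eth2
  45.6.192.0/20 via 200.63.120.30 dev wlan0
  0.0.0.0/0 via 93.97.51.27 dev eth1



Longest prefix match for 87.57.164.136:
  /18 29.243.64.0: no
  /28 4.139.124.112: no
  /11 63.96.0.0: no
  /20 45.6.192.0: no
  /0 0.0.0.0: MATCH
Selected: next-hop 93.97.51.27 via eth1 (matched /0)


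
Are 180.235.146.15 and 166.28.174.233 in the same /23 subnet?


Mask: 255.255.254.0
180.235.146.15 AND mask = 180.235.146.0
166.28.174.233 AND mask = 166.28.174.0
No, different subnets (180.235.146.0 vs 166.28.174.0)


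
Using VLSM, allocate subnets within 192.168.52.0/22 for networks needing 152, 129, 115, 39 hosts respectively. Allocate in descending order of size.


152 hosts -> /24 (254 usable): 192.168.52.0/24
129 hosts -> /24 (254 usable): 192.168.53.0/24
115 hosts -> /25 (126 usable): 192.168.54.0/25
39 hosts -> /26 (62 usable): 192.168.54.128/26
Allocation: 192.168.52.0/24 (152 hosts, 254 usable); 192.168.53.0/24 (129 hosts, 254 usable); 192.168.54.0/25 (115 hosts, 126 usable); 192.168.54.128/26 (39 hosts, 62 usable)


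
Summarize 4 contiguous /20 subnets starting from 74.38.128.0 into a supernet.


Original prefix: /20
Number of subnets: 4 = 2^2
New prefix = 20 - 2 = 18
Supernet: 74.38.128.0/18


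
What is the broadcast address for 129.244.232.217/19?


Network: 129.244.224.0/19
Host bits = 13
Set all host bits to 1:
Broadcast: 129.244.255.255


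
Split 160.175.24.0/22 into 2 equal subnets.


New prefix = 22 + 1 = 23
Each subnet has 512 addresses
  160.175.24.0/23
  160.175.26.0/23
Subnets: 160.175.24.0/23, 160.175.26.0/23


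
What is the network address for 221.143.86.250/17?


IP:   11011101.10001111.01010110.11111010
Mask: 11111111.11111111.10000000.00000000
AND operation:
Net:  11011101.10001111.00000000.00000000
Network: 221.143.0.0/17


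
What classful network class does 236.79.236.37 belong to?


First octet: 236
Binary: 11101100
1110xxxx -> Class D (224-239)
Class D (multicast), default mask N/A


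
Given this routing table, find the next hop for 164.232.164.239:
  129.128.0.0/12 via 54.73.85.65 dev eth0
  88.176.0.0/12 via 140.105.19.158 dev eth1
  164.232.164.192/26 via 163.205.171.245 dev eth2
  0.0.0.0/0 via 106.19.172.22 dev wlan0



Longest prefix match for 164.232.164.239:
  /12 129.128.0.0: no
  /12 88.176.0.0: no
  /26 164.232.164.192: MATCH
  /0 0.0.0.0: MATCH
Selected: next-hop 163.205.171.245 via eth2 (matched /26)


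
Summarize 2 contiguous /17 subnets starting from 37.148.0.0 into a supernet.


Original prefix: /17
Number of subnets: 2 = 2^1
New prefix = 17 - 1 = 16
Supernet: 37.148.0.0/16


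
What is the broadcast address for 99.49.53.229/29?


Network: 99.49.53.224/29
Host bits = 3
Set all host bits to 1:
Broadcast: 99.49.53.231


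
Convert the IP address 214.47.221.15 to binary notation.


214 = 11010110
47 = 00101111
221 = 11011101
15 = 00001111
Binary: 11010110.00101111.11011101.00001111


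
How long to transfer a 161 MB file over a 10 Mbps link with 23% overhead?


Effective throughput = 10 * (1 - 23/100) = 7.7 Mbps
File size in Mb = 161 * 8 = 1288 Mb
Time = 1288 / 7.7
Time = 167.2727 seconds


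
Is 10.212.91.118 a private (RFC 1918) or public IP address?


RFC 1918 private ranges:
  10.0.0.0/8 (10.0.0.0 - 10.255.255.255)
  172.16.0.0/12 (172.16.0.0 - 172.31.255.255)
  192.168.0.0/16 (192.168.0.0 - 192.168.255.255)
Private (in 10.0.0.0/8)


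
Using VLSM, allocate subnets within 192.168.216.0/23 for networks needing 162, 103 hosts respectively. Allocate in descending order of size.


162 hosts -> /24 (254 usable): 192.168.216.0/24
103 hosts -> /25 (126 usable): 192.168.217.0/25
Allocation: 192.168.216.0/24 (162 hosts, 254 usable); 192.168.217.0/25 (103 hosts, 126 usable)


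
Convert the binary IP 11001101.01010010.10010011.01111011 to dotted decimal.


11001101 = 205
01010010 = 82
10010011 = 147
01111011 = 123
IP: 205.82.147.123


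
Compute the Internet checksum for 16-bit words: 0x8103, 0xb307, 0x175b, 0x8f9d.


Sum all words (with carry folding):
+ 0x8103 = 0x8103
+ 0xb307 = 0x340b
+ 0x175b = 0x4b66
+ 0x8f9d = 0xdb03
One's complement: ~0xdb03
Checksum = 0x24fc


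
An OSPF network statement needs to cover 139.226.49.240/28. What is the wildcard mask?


Subnet mask: 255.255.255.240
Wildcard = 255.255.255.255 - subnet mask
255 - 255 = 0
255 - 255 = 0
255 - 255 = 0
255 - 240 = 15
Wildcard: 0.0.0.15


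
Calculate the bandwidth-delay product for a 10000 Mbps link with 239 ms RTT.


BDP = bandwidth * RTT
= 10000 Mbps * 239 ms
= 10000 * 1e6 * 239 / 1000 bits
= 2390000000 bits
= 298750000 bytes
= 291748.0469 KB
BDP = 2390000000 bits (298750000 bytes)


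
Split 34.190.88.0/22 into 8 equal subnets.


New prefix = 22 + 3 = 25
Each subnet has 128 addresses
  34.190.88.0/25
  34.190.88.128/25
  34.190.89.0/25
  34.190.89.128/25
  34.190.90.0/25
  34.190.90.128/25
  34.190.91.0/25
  34.190.91.128/25
Subnets: 34.190.88.0/25, 34.190.88.128/25, 34.190.89.0/25, 34.190.89.128/25, 34.190.90.0/25, 34.190.90.128/25, 34.190.91.0/25, 34.190.91.128/25


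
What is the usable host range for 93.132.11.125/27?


Network: 93.132.11.96
Broadcast: 93.132.11.127
First usable = network + 1
Last usable = broadcast - 1
Range: 93.132.11.97 to 93.132.11.126


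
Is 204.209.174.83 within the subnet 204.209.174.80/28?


Subnet network: 204.209.174.80
Test IP AND mask: 204.209.174.80
Yes, 204.209.174.83 is in 204.209.174.80/28


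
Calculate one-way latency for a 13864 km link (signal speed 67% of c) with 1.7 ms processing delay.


Speed = 0.67 * 3e5 km/s = 201000 km/s
Propagation delay = 13864 / 201000 = 0.069 s = 68.9751 ms
Processing delay = 1.7 ms
Total one-way latency = 70.6751 ms


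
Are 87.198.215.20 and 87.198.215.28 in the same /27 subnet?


Mask: 255.255.255.224
87.198.215.20 AND mask = 87.198.215.0
87.198.215.28 AND mask = 87.198.215.0
Yes, same subnet (87.198.215.0)


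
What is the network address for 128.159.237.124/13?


IP:   10000000.10011111.11101101.01111100
Mask: 11111111.11111000.00000000.00000000
AND operation:
Net:  10000000.10011000.00000000.00000000
Network: 128.152.0.0/13


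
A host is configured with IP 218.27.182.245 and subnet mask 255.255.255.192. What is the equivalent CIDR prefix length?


Binary: 11111111.11111111.11111111.11000000
Count leading 1s
Prefix: /26


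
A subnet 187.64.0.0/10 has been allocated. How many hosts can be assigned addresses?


Host bits = 32 - 10 = 22
Total addresses = 2^22 = 4194304
Usable = total - 2 (network and broadcast)
Usable hosts: 4194302


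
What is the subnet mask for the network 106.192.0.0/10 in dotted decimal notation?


/10 means 10 network bits, 22 host bits
Binary: 11111111110000000000000000000000
Mask: 255.192.0.0


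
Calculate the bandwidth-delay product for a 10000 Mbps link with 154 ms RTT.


BDP = bandwidth * RTT
= 10000 Mbps * 154 ms
= 10000 * 1e6 * 154 / 1000 bits
= 1540000000 bits
= 192500000 bytes
= 187988.2812 KB
BDP = 1540000000 bits (192500000 bytes)


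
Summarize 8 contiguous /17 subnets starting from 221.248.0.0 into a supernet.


Original prefix: /17
Number of subnets: 8 = 2^3
New prefix = 17 - 3 = 14
Supernet: 221.248.0.0/14


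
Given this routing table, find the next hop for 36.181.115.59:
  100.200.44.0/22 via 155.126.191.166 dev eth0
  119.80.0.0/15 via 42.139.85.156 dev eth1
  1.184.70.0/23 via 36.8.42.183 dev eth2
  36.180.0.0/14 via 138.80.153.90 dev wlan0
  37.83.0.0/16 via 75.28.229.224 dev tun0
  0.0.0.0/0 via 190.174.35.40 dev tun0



Longest prefix match for 36.181.115.59:
  /22 100.200.44.0: no
  /15 119.80.0.0: no
  /23 1.184.70.0: no
  /14 36.180.0.0: MATCH
  /16 37.83.0.0: no
  /0 0.0.0.0: MATCH
Selected: next-hop 138.80.153.90 via wlan0 (matched /14)


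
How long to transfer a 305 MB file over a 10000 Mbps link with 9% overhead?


Effective throughput = 10000 * (1 - 9/100) = 9100 Mbps
File size in Mb = 305 * 8 = 2440 Mb
Time = 2440 / 9100
Time = 0.2681 seconds


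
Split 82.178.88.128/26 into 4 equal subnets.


New prefix = 26 + 2 = 28
Each subnet has 16 addresses
  82.178.88.128/28
  82.178.88.144/28
  82.178.88.160/28
  82.178.88.176/28
Subnets: 82.178.88.128/28, 82.178.88.144/28, 82.178.88.160/28, 82.178.88.176/28


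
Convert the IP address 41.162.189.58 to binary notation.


41 = 00101001
162 = 10100010
189 = 10111101
58 = 00111010
Binary: 00101001.10100010.10111101.00111010


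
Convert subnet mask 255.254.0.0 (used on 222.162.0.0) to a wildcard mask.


Subnet mask: 255.254.0.0
Wildcard = 255.255.255.255 - subnet mask
255 - 255 = 0
255 - 254 = 1
255 - 0 = 255
255 - 0 = 255
Wildcard: 0.1.255.255


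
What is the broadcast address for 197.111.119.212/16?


Network: 197.111.0.0/16
Host bits = 16
Set all host bits to 1:
Broadcast: 197.111.255.255


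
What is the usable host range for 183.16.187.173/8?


Network: 183.0.0.0
Broadcast: 183.255.255.255
First usable = network + 1
Last usable = broadcast - 1
Range: 183.0.0.1 to 183.255.255.254


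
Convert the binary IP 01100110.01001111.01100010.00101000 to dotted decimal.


01100110 = 102
01001111 = 79
01100010 = 98
00101000 = 40
IP: 102.79.98.40


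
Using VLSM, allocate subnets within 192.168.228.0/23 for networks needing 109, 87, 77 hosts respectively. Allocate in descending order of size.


109 hosts -> /25 (126 usable): 192.168.228.0/25
87 hosts -> /25 (126 usable): 192.168.228.128/25
77 hosts -> /25 (126 usable): 192.168.229.0/25
Allocation: 192.168.228.0/25 (109 hosts, 126 usable); 192.168.228.128/25 (87 hosts, 126 usable); 192.168.229.0/25 (77 hosts, 126 usable)


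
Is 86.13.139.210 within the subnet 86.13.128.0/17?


Subnet network: 86.13.128.0
Test IP AND mask: 86.13.128.0
Yes, 86.13.139.210 is in 86.13.128.0/17


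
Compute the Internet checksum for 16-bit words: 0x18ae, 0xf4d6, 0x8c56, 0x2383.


Sum all words (with carry folding):
+ 0x18ae = 0x18ae
+ 0xf4d6 = 0x0d85
+ 0x8c56 = 0x99db
+ 0x2383 = 0xbd5e
One's complement: ~0xbd5e
Checksum = 0x42a1


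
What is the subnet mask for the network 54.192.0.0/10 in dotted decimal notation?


/10 means 10 network bits, 22 host bits
Binary: 11111111110000000000000000000000
Mask: 255.192.0.0


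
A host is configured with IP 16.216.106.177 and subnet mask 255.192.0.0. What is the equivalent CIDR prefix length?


Binary: 11111111.11000000.00000000.00000000
Count leading 1s
Prefix: /10


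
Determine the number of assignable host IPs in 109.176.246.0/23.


Host bits = 32 - 23 = 9
Total addresses = 2^9 = 512
Usable = total - 2 (network and broadcast)
Usable hosts: 510


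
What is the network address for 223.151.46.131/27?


IP:   11011111.10010111.00101110.10000011
Mask: 11111111.11111111.11111111.11100000
AND operation:
Net:  11011111.10010111.00101110.10000000
Network: 223.151.46.128/27


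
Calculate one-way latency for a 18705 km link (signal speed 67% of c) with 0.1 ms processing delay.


Speed = 0.67 * 3e5 km/s = 201000 km/s
Propagation delay = 18705 / 201000 = 0.0931 s = 93.0597 ms
Processing delay = 0.1 ms
Total one-way latency = 93.1597 ms


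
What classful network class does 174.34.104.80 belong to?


First octet: 174
Binary: 10101110
10xxxxxx -> Class B (128-191)
Class B, default mask 255.255.0.0 (/16)


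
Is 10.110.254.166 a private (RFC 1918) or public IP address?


RFC 1918 private ranges:
  10.0.0.0/8 (10.0.0.0 - 10.255.255.255)
  172.16.0.0/12 (172.16.0.0 - 172.31.255.255)
  192.168.0.0/16 (192.168.0.0 - 192.168.255.255)
Private (in 10.0.0.0/8)


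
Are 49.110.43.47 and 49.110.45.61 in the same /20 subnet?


Mask: 255.255.240.0
49.110.43.47 AND mask = 49.110.32.0
49.110.45.61 AND mask = 49.110.32.0
Yes, same subnet (49.110.32.0)


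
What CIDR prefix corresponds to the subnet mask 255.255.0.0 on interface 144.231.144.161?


Binary: 11111111.11111111.00000000.00000000
Count leading 1s
Prefix: /16


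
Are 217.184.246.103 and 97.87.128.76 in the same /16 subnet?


Mask: 255.255.0.0
217.184.246.103 AND mask = 217.184.0.0
97.87.128.76 AND mask = 97.87.0.0
No, different subnets (217.184.0.0 vs 97.87.0.0)


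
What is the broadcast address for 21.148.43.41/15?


Network: 21.148.0.0/15
Host bits = 17
Set all host bits to 1:
Broadcast: 21.149.255.255


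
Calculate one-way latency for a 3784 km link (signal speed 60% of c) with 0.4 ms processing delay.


Speed = 0.6 * 3e5 km/s = 180000 km/s
Propagation delay = 3784 / 180000 = 0.021 s = 21.0222 ms
Processing delay = 0.4 ms
Total one-way latency = 21.4222 ms


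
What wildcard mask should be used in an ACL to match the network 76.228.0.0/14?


Subnet mask: 255.252.0.0
Wildcard = 255.255.255.255 - subnet mask
255 - 255 = 0
255 - 252 = 3
255 - 0 = 255
255 - 0 = 255
Wildcard: 0.3.255.255


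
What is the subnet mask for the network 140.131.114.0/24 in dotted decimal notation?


/24 means 24 network bits, 8 host bits
Binary: 11111111111111111111111100000000
Mask: 255.255.255.0


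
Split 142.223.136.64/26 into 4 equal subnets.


New prefix = 26 + 2 = 28
Each subnet has 16 addresses
  142.223.136.64/28
  142.223.136.80/28
  142.223.136.96/28
  142.223.136.112/28
Subnets: 142.223.136.64/28, 142.223.136.80/28, 142.223.136.96/28, 142.223.136.112/28


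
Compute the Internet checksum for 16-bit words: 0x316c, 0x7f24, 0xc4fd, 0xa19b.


Sum all words (with carry folding):
+ 0x316c = 0x316c
+ 0x7f24 = 0xb090
+ 0xc4fd = 0x758e
+ 0xa19b = 0x172a
One's complement: ~0x172a
Checksum = 0xe8d5


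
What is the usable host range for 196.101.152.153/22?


Network: 196.101.152.0
Broadcast: 196.101.155.255
First usable = network + 1
Last usable = broadcast - 1
Range: 196.101.152.1 to 196.101.155.254


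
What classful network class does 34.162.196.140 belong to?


First octet: 34
Binary: 00100010
0xxxxxxx -> Class A (1-126)
Class A, default mask 255.0.0.0 (/8)


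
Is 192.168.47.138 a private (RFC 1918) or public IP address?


RFC 1918 private ranges:
  10.0.0.0/8 (10.0.0.0 - 10.255.255.255)
  172.16.0.0/12 (172.16.0.0 - 172.31.255.255)
  192.168.0.0/16 (192.168.0.0 - 192.168.255.255)
Private (in 192.168.0.0/16)


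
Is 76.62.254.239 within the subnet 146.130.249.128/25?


Subnet network: 146.130.249.128
Test IP AND mask: 76.62.254.128
No, 76.62.254.239 is not in 146.130.249.128/25


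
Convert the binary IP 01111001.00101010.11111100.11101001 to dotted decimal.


01111001 = 121
00101010 = 42
11111100 = 252
11101001 = 233
IP: 121.42.252.233


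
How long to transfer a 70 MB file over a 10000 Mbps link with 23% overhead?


Effective throughput = 10000 * (1 - 23/100) = 7700 Mbps
File size in Mb = 70 * 8 = 560 Mb
Time = 560 / 7700
Time = 0.0727 seconds


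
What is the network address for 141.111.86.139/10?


IP:   10001101.01101111.01010110.10001011
Mask: 11111111.11000000.00000000.00000000
AND operation:
Net:  10001101.01000000.00000000.00000000
Network: 141.64.0.0/10


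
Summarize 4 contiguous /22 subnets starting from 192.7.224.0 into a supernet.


Original prefix: /22
Number of subnets: 4 = 2^2
New prefix = 22 - 2 = 20
Supernet: 192.7.224.0/20


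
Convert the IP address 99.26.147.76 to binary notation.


99 = 01100011
26 = 00011010
147 = 10010011
76 = 01001100
Binary: 01100011.00011010.10010011.01001100


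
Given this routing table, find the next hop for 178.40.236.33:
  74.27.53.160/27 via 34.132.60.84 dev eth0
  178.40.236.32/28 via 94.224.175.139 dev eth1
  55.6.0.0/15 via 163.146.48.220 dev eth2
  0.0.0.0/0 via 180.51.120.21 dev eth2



Longest prefix match for 178.40.236.33:
  /27 74.27.53.160: no
  /28 178.40.236.32: MATCH
  /15 55.6.0.0: no
  /0 0.0.0.0: MATCH
Selected: next-hop 94.224.175.139 via eth1 (matched /28)


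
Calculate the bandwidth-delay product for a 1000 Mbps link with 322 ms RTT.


BDP = bandwidth * RTT
= 1000 Mbps * 322 ms
= 1000 * 1e6 * 322 / 1000 bits
= 322000000 bits
= 40250000 bytes
= 39306.6406 KB
BDP = 322000000 bits (40250000 bytes)


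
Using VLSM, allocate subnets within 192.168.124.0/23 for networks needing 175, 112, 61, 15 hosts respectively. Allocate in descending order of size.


175 hosts -> /24 (254 usable): 192.168.124.0/24
112 hosts -> /25 (126 usable): 192.168.125.0/25
61 hosts -> /26 (62 usable): 192.168.125.128/26
15 hosts -> /27 (30 usable): 192.168.125.192/27
Allocation: 192.168.124.0/24 (175 hosts, 254 usable); 192.168.125.0/25 (112 hosts, 126 usable); 192.168.125.128/26 (61 hosts, 62 usable); 192.168.125.192/27 (15 hosts, 30 usable)


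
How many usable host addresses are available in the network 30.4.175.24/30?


Host bits = 32 - 30 = 2
Total addresses = 2^2 = 4
Usable = total - 2 (network and broadcast)
Usable hosts: 2


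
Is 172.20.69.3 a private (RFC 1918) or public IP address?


RFC 1918 private ranges:
  10.0.0.0/8 (10.0.0.0 - 10.255.255.255)
  172.16.0.0/12 (172.16.0.0 - 172.31.255.255)
  192.168.0.0/16 (192.168.0.0 - 192.168.255.255)
Private (in 172.16.0.0/12)


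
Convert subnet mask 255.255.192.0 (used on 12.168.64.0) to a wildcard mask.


Subnet mask: 255.255.192.0
Wildcard = 255.255.255.255 - subnet mask
255 - 255 = 0
255 - 255 = 0
255 - 192 = 63
255 - 0 = 255
Wildcard: 0.0.63.255


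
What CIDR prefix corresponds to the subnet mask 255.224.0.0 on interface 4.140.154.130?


Binary: 11111111.11100000.00000000.00000000
Count leading 1s
Prefix: /11


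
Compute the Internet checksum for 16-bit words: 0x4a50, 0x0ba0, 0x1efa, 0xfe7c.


Sum all words (with carry folding):
+ 0x4a50 = 0x4a50
+ 0x0ba0 = 0x55f0
+ 0x1efa = 0x74ea
+ 0xfe7c = 0x7367
One's complement: ~0x7367
Checksum = 0x8c98


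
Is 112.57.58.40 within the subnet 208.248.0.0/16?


Subnet network: 208.248.0.0
Test IP AND mask: 112.57.0.0
No, 112.57.58.40 is not in 208.248.0.0/16


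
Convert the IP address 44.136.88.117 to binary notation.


44 = 00101100
136 = 10001000
88 = 01011000
117 = 01110101
Binary: 00101100.10001000.01011000.01110101


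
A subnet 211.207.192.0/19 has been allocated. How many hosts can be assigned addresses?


Host bits = 32 - 19 = 13
Total addresses = 2^13 = 8192
Usable = total - 2 (network and broadcast)
Usable hosts: 8190


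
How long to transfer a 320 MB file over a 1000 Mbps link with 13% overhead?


Effective throughput = 1000 * (1 - 13/100) = 870 Mbps
File size in Mb = 320 * 8 = 2560 Mb
Time = 2560 / 870
Time = 2.9425 seconds


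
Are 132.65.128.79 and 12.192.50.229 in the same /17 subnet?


Mask: 255.255.128.0
132.65.128.79 AND mask = 132.65.128.0
12.192.50.229 AND mask = 12.192.0.0
No, different subnets (132.65.128.0 vs 12.192.0.0)


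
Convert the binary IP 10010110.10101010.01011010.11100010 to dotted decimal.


10010110 = 150
10101010 = 170
01011010 = 90
11100010 = 226
IP: 150.170.90.226


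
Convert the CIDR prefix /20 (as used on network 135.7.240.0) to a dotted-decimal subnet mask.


/20 means 20 network bits, 12 host bits
Binary: 11111111111111111111000000000000
Mask: 255.255.240.0


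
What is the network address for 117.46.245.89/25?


IP:   01110101.00101110.11110101.01011001
Mask: 11111111.11111111.11111111.10000000
AND operation:
Net:  01110101.00101110.11110101.00000000
Network: 117.46.245.0/25


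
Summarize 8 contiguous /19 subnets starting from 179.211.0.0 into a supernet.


Original prefix: /19
Number of subnets: 8 = 2^3
New prefix = 19 - 3 = 16
Supernet: 179.211.0.0/16


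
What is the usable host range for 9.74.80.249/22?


Network: 9.74.80.0
Broadcast: 9.74.83.255
First usable = network + 1
Last usable = broadcast - 1
Range: 9.74.80.1 to 9.74.83.254


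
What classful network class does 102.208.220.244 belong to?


First octet: 102
Binary: 01100110
0xxxxxxx -> Class A (1-126)
Class A, default mask 255.0.0.0 (/8)


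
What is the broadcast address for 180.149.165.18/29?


Network: 180.149.165.16/29
Host bits = 3
Set all host bits to 1:
Broadcast: 180.149.165.23


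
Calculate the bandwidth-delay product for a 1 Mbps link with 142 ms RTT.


BDP = bandwidth * RTT
= 1 Mbps * 142 ms
= 1 * 1e6 * 142 / 1000 bits
= 142000 bits
= 17750 bytes
= 17.334 KB
BDP = 142000 bits (17750 bytes)


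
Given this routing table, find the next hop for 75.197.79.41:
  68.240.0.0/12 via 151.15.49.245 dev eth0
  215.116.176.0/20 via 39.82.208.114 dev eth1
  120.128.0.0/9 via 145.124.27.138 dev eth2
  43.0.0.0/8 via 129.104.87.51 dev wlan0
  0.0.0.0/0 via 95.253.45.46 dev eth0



Longest prefix match for 75.197.79.41:
  /12 68.240.0.0: no
  /20 215.116.176.0: no
  /9 120.128.0.0: no
  /8 43.0.0.0: no
  /0 0.0.0.0: MATCH
Selected: next-hop 95.253.45.46 via eth0 (matched /0)


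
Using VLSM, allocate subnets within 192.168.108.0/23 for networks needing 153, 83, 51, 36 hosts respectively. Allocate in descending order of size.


153 hosts -> /24 (254 usable): 192.168.108.0/24
83 hosts -> /25 (126 usable): 192.168.109.0/25
51 hosts -> /26 (62 usable): 192.168.109.128/26
36 hosts -> /26 (62 usable): 192.168.109.192/26
Allocation: 192.168.108.0/24 (153 hosts, 254 usable); 192.168.109.0/25 (83 hosts, 126 usable); 192.168.109.128/26 (51 hosts, 62 usable); 192.168.109.192/26 (36 hosts, 62 usable)


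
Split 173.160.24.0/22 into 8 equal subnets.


New prefix = 22 + 3 = 25
Each subnet has 128 addresses
  173.160.24.0/25
  173.160.24.128/25
  173.160.25.0/25
  173.160.25.128/25
  173.160.26.0/25
  173.160.26.128/25
  173.160.27.0/25
  173.160.27.128/25
Subnets: 173.160.24.0/25, 173.160.24.128/25, 173.160.25.0/25, 173.160.25.128/25, 173.160.26.0/25, 173.160.26.128/25, 173.160.27.0/25, 173.160.27.128/25


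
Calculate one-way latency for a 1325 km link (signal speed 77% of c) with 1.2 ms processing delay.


Speed = 0.77 * 3e5 km/s = 231000 km/s
Propagation delay = 1325 / 231000 = 0.0057 s = 5.7359 ms
Processing delay = 1.2 ms
Total one-way latency = 6.9359 ms


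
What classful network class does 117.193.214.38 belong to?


First octet: 117
Binary: 01110101
0xxxxxxx -> Class A (1-126)
Class A, default mask 255.0.0.0 (/8)


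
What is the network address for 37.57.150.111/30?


IP:   00100101.00111001.10010110.01101111
Mask: 11111111.11111111.11111111.11111100
AND operation:
Net:  00100101.00111001.10010110.01101100
Network: 37.57.150.108/30


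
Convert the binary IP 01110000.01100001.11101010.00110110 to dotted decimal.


01110000 = 112
01100001 = 97
11101010 = 234
00110110 = 54
IP: 112.97.234.54


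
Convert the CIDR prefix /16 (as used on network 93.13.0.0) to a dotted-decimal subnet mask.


/16 means 16 network bits, 16 host bits
Binary: 11111111111111110000000000000000
Mask: 255.255.0.0


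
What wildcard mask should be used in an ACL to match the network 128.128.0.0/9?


Subnet mask: 255.128.0.0
Wildcard = 255.255.255.255 - subnet mask
255 - 255 = 0
255 - 128 = 127
255 - 0 = 255
255 - 0 = 255
Wildcard: 0.127.255.255


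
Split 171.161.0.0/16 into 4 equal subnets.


New prefix = 16 + 2 = 18
Each subnet has 16384 addresses
  171.161.0.0/18
  171.161.64.0/18
  171.161.128.0/18
  171.161.192.0/18
Subnets: 171.161.0.0/18, 171.161.64.0/18, 171.161.128.0/18, 171.161.192.0/18


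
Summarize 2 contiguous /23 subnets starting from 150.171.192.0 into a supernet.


Original prefix: /23
Number of subnets: 2 = 2^1
New prefix = 23 - 1 = 22
Supernet: 150.171.192.0/22


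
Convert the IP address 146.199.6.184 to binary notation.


146 = 10010010
199 = 11000111
6 = 00000110
184 = 10111000
Binary: 10010010.11000111.00000110.10111000


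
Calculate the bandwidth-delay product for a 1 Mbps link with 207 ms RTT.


BDP = bandwidth * RTT
= 1 Mbps * 207 ms
= 1 * 1e6 * 207 / 1000 bits
= 207000 bits
= 25875 bytes
= 25.2686 KB
BDP = 207000 bits (25875 bytes)


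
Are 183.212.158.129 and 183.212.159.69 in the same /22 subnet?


Mask: 255.255.252.0
183.212.158.129 AND mask = 183.212.156.0
183.212.159.69 AND mask = 183.212.156.0
Yes, same subnet (183.212.156.0)


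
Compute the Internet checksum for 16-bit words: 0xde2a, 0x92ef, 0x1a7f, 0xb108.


Sum all words (with carry folding):
+ 0xde2a = 0xde2a
+ 0x92ef = 0x711a
+ 0x1a7f = 0x8b99
+ 0xb108 = 0x3ca2
One's complement: ~0x3ca2
Checksum = 0xc35d


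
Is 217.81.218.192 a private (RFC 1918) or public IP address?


RFC 1918 private ranges:
  10.0.0.0/8 (10.0.0.0 - 10.255.255.255)
  172.16.0.0/12 (172.16.0.0 - 172.31.255.255)
  192.168.0.0/16 (192.168.0.0 - 192.168.255.255)
Public (not in any RFC 1918 range)


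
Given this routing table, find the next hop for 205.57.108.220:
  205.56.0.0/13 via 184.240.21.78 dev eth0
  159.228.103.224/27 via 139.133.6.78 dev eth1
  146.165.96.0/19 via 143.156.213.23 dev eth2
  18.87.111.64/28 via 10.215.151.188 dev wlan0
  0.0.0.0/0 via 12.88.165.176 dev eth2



Longest prefix match for 205.57.108.220:
  /13 205.56.0.0: MATCH
  /27 159.228.103.224: no
  /19 146.165.96.0: no
  /28 18.87.111.64: no
  /0 0.0.0.0: MATCH
Selected: next-hop 184.240.21.78 via eth0 (matched /13)


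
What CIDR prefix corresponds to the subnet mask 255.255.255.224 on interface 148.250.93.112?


Binary: 11111111.11111111.11111111.11100000
Count leading 1s
Prefix: /27


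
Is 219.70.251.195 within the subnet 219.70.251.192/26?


Subnet network: 219.70.251.192
Test IP AND mask: 219.70.251.192
Yes, 219.70.251.195 is in 219.70.251.192/26


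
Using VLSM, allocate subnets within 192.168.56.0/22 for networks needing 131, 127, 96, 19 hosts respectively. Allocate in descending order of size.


131 hosts -> /24 (254 usable): 192.168.56.0/24
127 hosts -> /24 (254 usable): 192.168.57.0/24
96 hosts -> /25 (126 usable): 192.168.58.0/25
19 hosts -> /27 (30 usable): 192.168.58.128/27
Allocation: 192.168.56.0/24 (131 hosts, 254 usable); 192.168.57.0/24 (127 hosts, 254 usable); 192.168.58.0/25 (96 hosts, 126 usable); 192.168.58.128/27 (19 hosts, 30 usable)


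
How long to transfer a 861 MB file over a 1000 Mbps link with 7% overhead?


Effective throughput = 1000 * (1 - 7/100) = 930.0 Mbps
File size in Mb = 861 * 8 = 6888 Mb
Time = 6888 / 930.0
Time = 7.4065 seconds


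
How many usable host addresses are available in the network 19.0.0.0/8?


Host bits = 32 - 8 = 24
Total addresses = 2^24 = 16777216
Usable = total - 2 (network and broadcast)
Usable hosts: 16777214


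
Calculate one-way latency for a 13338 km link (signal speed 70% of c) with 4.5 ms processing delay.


Speed = 0.7 * 3e5 km/s = 210000 km/s
Propagation delay = 13338 / 210000 = 0.0635 s = 63.5143 ms
Processing delay = 4.5 ms
Total one-way latency = 68.0143 ms


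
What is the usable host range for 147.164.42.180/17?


Network: 147.164.0.0
Broadcast: 147.164.127.255
First usable = network + 1
Last usable = broadcast - 1
Range: 147.164.0.1 to 147.164.127.254


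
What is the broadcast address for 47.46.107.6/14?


Network: 47.44.0.0/14
Host bits = 18
Set all host bits to 1:
Broadcast: 47.47.255.255


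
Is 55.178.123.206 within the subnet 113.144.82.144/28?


Subnet network: 113.144.82.144
Test IP AND mask: 55.178.123.192
No, 55.178.123.206 is not in 113.144.82.144/28


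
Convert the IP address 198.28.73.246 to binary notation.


198 = 11000110
28 = 00011100
73 = 01001001
246 = 11110110
Binary: 11000110.00011100.01001001.11110110


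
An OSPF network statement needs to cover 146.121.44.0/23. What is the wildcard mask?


Subnet mask: 255.255.254.0
Wildcard = 255.255.255.255 - subnet mask
255 - 255 = 0
255 - 255 = 0
255 - 254 = 1
255 - 0 = 255
Wildcard: 0.0.1.255


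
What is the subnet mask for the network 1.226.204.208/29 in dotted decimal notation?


/29 means 29 network bits, 3 host bits
Binary: 11111111111111111111111111111000
Mask: 255.255.255.248


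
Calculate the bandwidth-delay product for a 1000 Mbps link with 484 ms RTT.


BDP = bandwidth * RTT
= 1000 Mbps * 484 ms
= 1000 * 1e6 * 484 / 1000 bits
= 484000000 bits
= 60500000 bytes
= 59082.0312 KB
BDP = 484000000 bits (60500000 bytes)


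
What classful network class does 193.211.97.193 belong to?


First octet: 193
Binary: 11000001
110xxxxx -> Class C (192-223)
Class C, default mask 255.255.255.0 (/24)


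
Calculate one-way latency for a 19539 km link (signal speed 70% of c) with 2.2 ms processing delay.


Speed = 0.7 * 3e5 km/s = 210000 km/s
Propagation delay = 19539 / 210000 = 0.093 s = 93.0429 ms
Processing delay = 2.2 ms
Total one-way latency = 95.2429 ms


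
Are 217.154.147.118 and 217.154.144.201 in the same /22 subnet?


Mask: 255.255.252.0
217.154.147.118 AND mask = 217.154.144.0
217.154.144.201 AND mask = 217.154.144.0
Yes, same subnet (217.154.144.0)


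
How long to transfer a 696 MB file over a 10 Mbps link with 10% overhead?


Effective throughput = 10 * (1 - 10/100) = 9 Mbps
File size in Mb = 696 * 8 = 5568 Mb
Time = 5568 / 9
Time = 618.6667 seconds


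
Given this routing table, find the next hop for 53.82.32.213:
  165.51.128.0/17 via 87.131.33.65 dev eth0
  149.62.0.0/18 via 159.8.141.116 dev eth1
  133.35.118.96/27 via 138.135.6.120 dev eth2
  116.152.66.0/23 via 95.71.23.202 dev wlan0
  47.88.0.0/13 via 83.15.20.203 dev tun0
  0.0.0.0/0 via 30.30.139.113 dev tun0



Longest prefix match for 53.82.32.213:
  /17 165.51.128.0: no
  /18 149.62.0.0: no
  /27 133.35.118.96: no
  /23 116.152.66.0: no
  /13 47.88.0.0: no
  /0 0.0.0.0: MATCH
Selected: next-hop 30.30.139.113 via tun0 (matched /0)


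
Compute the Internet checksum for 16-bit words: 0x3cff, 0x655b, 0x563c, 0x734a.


Sum all words (with carry folding):
+ 0x3cff = 0x3cff
+ 0x655b = 0xa25a
+ 0x563c = 0xf896
+ 0x734a = 0x6be1
One's complement: ~0x6be1
Checksum = 0x941e


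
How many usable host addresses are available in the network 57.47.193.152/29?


Host bits = 32 - 29 = 3
Total addresses = 2^3 = 8
Usable = total - 2 (network and broadcast)
Usable hosts: 6


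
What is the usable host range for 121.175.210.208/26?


Network: 121.175.210.192
Broadcast: 121.175.210.255
First usable = network + 1
Last usable = broadcast - 1
Range: 121.175.210.193 to 121.175.210.254


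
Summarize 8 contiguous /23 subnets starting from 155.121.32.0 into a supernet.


Original prefix: /23
Number of subnets: 8 = 2^3
New prefix = 23 - 3 = 20
Supernet: 155.121.32.0/20


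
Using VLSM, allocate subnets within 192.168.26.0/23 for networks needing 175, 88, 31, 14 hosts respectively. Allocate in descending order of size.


175 hosts -> /24 (254 usable): 192.168.26.0/24
88 hosts -> /25 (126 usable): 192.168.27.0/25
31 hosts -> /26 (62 usable): 192.168.27.128/26
14 hosts -> /28 (14 usable): 192.168.27.192/28
Allocation: 192.168.26.0/24 (175 hosts, 254 usable); 192.168.27.0/25 (88 hosts, 126 usable); 192.168.27.128/26 (31 hosts, 62 usable); 192.168.27.192/28 (14 hosts, 14 usable)


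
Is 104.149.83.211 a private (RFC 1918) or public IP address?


RFC 1918 private ranges:
  10.0.0.0/8 (10.0.0.0 - 10.255.255.255)
  172.16.0.0/12 (172.16.0.0 - 172.31.255.255)
  192.168.0.0/16 (192.168.0.0 - 192.168.255.255)
Public (not in any RFC 1918 range)


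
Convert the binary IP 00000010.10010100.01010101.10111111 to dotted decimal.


00000010 = 2
10010100 = 148
01010101 = 85
10111111 = 191
IP: 2.148.85.191


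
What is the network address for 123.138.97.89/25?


IP:   01111011.10001010.01100001.01011001
Mask: 11111111.11111111.11111111.10000000
AND operation:
Net:  01111011.10001010.01100001.00000000
Network: 123.138.97.0/25


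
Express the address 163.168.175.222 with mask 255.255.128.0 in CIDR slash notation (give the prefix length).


Binary: 11111111.11111111.10000000.00000000
Count leading 1s
Prefix: /17


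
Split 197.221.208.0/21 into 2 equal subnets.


New prefix = 21 + 1 = 22
Each subnet has 1024 addresses
  197.221.208.0/22
  197.221.212.0/22
Subnets: 197.221.208.0/22, 197.221.212.0/22


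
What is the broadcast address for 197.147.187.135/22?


Network: 197.147.184.0/22
Host bits = 10
Set all host bits to 1:
Broadcast: 197.147.187.255


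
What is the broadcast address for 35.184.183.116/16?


Network: 35.184.0.0/16
Host bits = 16
Set all host bits to 1:
Broadcast: 35.184.255.255


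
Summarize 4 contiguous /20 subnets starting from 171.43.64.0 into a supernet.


Original prefix: /20
Number of subnets: 4 = 2^2
New prefix = 20 - 2 = 18
Supernet: 171.43.64.0/18


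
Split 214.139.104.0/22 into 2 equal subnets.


New prefix = 22 + 1 = 23
Each subnet has 512 addresses
  214.139.104.0/23
  214.139.106.0/23
Subnets: 214.139.104.0/23, 214.139.106.0/23


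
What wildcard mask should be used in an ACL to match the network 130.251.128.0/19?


Subnet mask: 255.255.224.0
Wildcard = 255.255.255.255 - subnet mask
255 - 255 = 0
255 - 255 = 0
255 - 224 = 31
255 - 0 = 255
Wildcard: 0.0.31.255


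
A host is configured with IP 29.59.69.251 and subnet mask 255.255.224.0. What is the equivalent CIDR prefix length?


Binary: 11111111.11111111.11100000.00000000
Count leading 1s
Prefix: /19


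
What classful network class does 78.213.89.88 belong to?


First octet: 78
Binary: 01001110
0xxxxxxx -> Class A (1-126)
Class A, default mask 255.0.0.0 (/8)


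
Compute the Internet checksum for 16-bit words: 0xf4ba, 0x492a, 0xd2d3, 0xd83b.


Sum all words (with carry folding):
+ 0xf4ba = 0xf4ba
+ 0x492a = 0x3de5
+ 0xd2d3 = 0x10b9
+ 0xd83b = 0xe8f4
One's complement: ~0xe8f4
Checksum = 0x170b


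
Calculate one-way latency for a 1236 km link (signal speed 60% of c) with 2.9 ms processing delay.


Speed = 0.6 * 3e5 km/s = 180000 km/s
Propagation delay = 1236 / 180000 = 0.0069 s = 6.8667 ms
Processing delay = 2.9 ms
Total one-way latency = 9.7667 ms


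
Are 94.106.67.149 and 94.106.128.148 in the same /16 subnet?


Mask: 255.255.0.0
94.106.67.149 AND mask = 94.106.0.0
94.106.128.148 AND mask = 94.106.0.0
Yes, same subnet (94.106.0.0)


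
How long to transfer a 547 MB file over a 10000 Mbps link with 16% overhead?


Effective throughput = 10000 * (1 - 16/100) = 8400 Mbps
File size in Mb = 547 * 8 = 4376 Mb
Time = 4376 / 8400
Time = 0.521 seconds


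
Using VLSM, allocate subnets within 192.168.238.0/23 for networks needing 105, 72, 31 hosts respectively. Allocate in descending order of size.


105 hosts -> /25 (126 usable): 192.168.238.0/25
72 hosts -> /25 (126 usable): 192.168.238.128/25
31 hosts -> /26 (62 usable): 192.168.239.0/26
Allocation: 192.168.238.0/25 (105 hosts, 126 usable); 192.168.238.128/25 (72 hosts, 126 usable); 192.168.239.0/26 (31 hosts, 62 usable)
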